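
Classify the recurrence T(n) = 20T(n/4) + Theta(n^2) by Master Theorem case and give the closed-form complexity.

Master Theorem for T(n) = 20T(n/4) + O(n^2):

a = 20, b = 4, c = 2
log_b(a) = log_4(20) = 2.1610

Case 1: c = 2 < log_4(20) = 2.1610
T(n) = O(n^(log_4 20))

For T(n) = 20T(n/4) + O(n^2): log_4(20) = 2.1610. This is Case 1 of the Master Theorem (c < log_b(a), work dominated by leaves), giving O(n^(log_4 20)).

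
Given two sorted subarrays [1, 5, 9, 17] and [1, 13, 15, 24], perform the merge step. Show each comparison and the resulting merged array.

Merging process:

Compare 1 vs 1: take 1 from left. Merged: [1]
Compare 5 vs 1: take 1 from right. Merged: [1, 1]
Compare 5 vs 13: take 5 from left. Merged: [1, 1, 5]
Compare 9 vs 13: take 9 from left. Merged: [1, 1, 5, 9]
Compare 17 vs 13: take 13 from right. Merged: [1, 1, 5, 9, 13]
Compare 17 vs 15: take 15 from right. Merged: [1, 1, 5, 9, 13, 15]
Compare 17 vs 24: take 17 from left. Merged: [1, 1, 5, 9, 13, 15, 17]
Append remaining from right: [24]. Merged: [1, 1, 5, 9, 13, 15, 17, 24]

Final merged array: [1, 1, 5, 9, 13, 15, 17, 24]
Total comparisons: 7

The merged array is [1, 1, 5, 9, 13, 15, 17, 24], requiring 7 comparisons. The merge step runs in O(n) time where n is the total number of elements.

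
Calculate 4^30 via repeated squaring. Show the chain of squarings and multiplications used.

Computing 4^30 by squaring (build up from 4^1; each line after the first costs one multiplication):

4^1 = 4
4^2 = (4^1)^2 = 4^2 = 16
4^3 = 4 * 4^2 = 4 * 16 = 64
4^6 = (4^3)^2 = 64^2 = 4096
4^7 = 4 * 4^6 = 4 * 4096 = 16384
4^14 = (4^7)^2 = 16384^2 = 268435456
4^15 = 4 * 4^14 = 4 * 268435456 = 1073741824
4^30 = (4^15)^2 = 1073741824^2 = 1152921504606846976

Result: 1152921504606846976
Multiplications needed: 7 (7 lines after 4^1)

4^30 = 1152921504606846976. Using exponentiation by squaring, this requires 7 multiplications. The key idea: if the exponent is even, square the half-power; if odd, multiply by the base once.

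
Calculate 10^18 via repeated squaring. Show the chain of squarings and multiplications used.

Computing 10^18 by squaring (build up from 10^1; each line after the first costs one multiplication):

10^1 = 10
10^2 = (10^1)^2 = 10^2 = 100
10^4 = (10^2)^2 = 100^2 = 10000
10^8 = (10^4)^2 = 10000^2 = 100000000
10^9 = 10 * 10^8 = 10 * 100000000 = 1000000000
10^18 = (10^9)^2 = 1000000000^2 = 1000000000000000000

Result: 1000000000000000000
Multiplications needed: 5 (5 lines after 10^1)

10^18 = 1000000000000000000. Using exponentiation by squaring, this requires 5 multiplications. The key idea: if the exponent is even, square the half-power; if odd, multiply by the base once.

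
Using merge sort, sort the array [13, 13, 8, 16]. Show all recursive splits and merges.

Merge sort trace:

Split: [13, 13, 8, 16] -> [13, 13] and [8, 16]
  Split: [13, 13] -> [13] and [13]
  Merge: [13] + [13] -> [13, 13]
  Split: [8, 16] -> [8] and [16]
  Merge: [8] + [16] -> [8, 16]
Merge: [13, 13] + [8, 16] -> [8, 13, 13, 16]

Final sorted array: [8, 13, 13, 16]

The merge sort proceeds by recursively splitting the array and merging sorted halves.
After all merges, the sorted array is [8, 13, 13, 16].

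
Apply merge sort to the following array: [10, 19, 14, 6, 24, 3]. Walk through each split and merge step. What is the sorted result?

Merge sort trace:

Split: [10, 19, 14, 6, 24, 3] -> [10, 19, 14] and [6, 24, 3]
  Split: [10, 19, 14] -> [10] and [19, 14]
    Split: [19, 14] -> [19] and [14]
    Merge: [19] + [14] -> [14, 19]
  Merge: [10] + [14, 19] -> [10, 14, 19]
  Split: [6, 24, 3] -> [6] and [24, 3]
    Split: [24, 3] -> [24] and [3]
    Merge: [24] + [3] -> [3, 24]
  Merge: [6] + [3, 24] -> [3, 6, 24]
Merge: [10, 14, 19] + [3, 6, 24] -> [3, 6, 10, 14, 19, 24]

Final sorted array: [3, 6, 10, 14, 19, 24]

The merge sort proceeds by recursively splitting the array and merging sorted halves.
After all merges, the sorted array is [3, 6, 10, 14, 19, 24].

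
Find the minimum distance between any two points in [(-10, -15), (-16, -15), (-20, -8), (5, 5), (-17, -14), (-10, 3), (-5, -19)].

Computing all pairwise distances among 7 points:

d((-10, -15), (-16, -15)) = 6.0
d((-10, -15), (-20, -8)) = 12.2066
d((-10, -15), (5, 5)) = 25.0
d((-10, -15), (-17, -14)) = 7.0711
d((-10, -15), (-10, 3)) = 18.0
d((-10, -15), (-5, -19)) = 6.4031
d((-16, -15), (-20, -8)) = 8.0623
d((-16, -15), (5, 5)) = 29.0
d((-16, -15), (-17, -14)) = 1.4142 <-- minimum
d((-16, -15), (-10, 3)) = 18.9737
d((-16, -15), (-5, -19)) = 11.7047
d((-20, -8), (5, 5)) = 28.178
d((-20, -8), (-17, -14)) = 6.7082
d((-20, -8), (-10, 3)) = 14.8661
d((-20, -8), (-5, -19)) = 18.6011
d((5, 5), (-17, -14)) = 29.0689
d((5, 5), (-10, 3)) = 15.1327
d((5, 5), (-5, -19)) = 26.0
d((-17, -14), (-10, 3)) = 18.3848
d((-17, -14), (-5, -19)) = 13.0
d((-10, 3), (-5, -19)) = 22.561

Closest pair: (-16, -15) and (-17, -14) with distance 1.4142

The closest pair is (-16, -15) and (-17, -14) with Euclidean distance 1.4142. For 7 points, brute-force pairwise comparison is shown above. For large n, the divide-and-conquer algorithm (sort by x, recurse on halves, check the dividing strip) achieves O(n log n).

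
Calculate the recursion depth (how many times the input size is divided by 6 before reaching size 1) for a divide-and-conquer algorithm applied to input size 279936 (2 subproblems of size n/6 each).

For divide and conquer with division factor 6:

Problem sizes at each level:
Level 0: 279936
Level 1: 46656
Level 2: 7776
Level 3: 1296
Level 4: 216
Level 5: 36
Level 6: 6
Level 7: 1

The root is level 0 and the size-1 base case is level 7 (the tree spans levels 0 through 7, i.e. 8 levels counting the root), so the depth is the number of divisions: log_6(279936) = 7

The recursion tree depth is log_6(279936) = 7. At each level, the problem size is divided by 6, so it takes 7 divisions to reduce to a base case of size 1. The algorithm makes 2 recursive calls at each level.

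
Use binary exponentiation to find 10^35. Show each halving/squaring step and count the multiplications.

Computing 10^35 by squaring (build up from 10^1; each line after the first costs one multiplication):

10^1 = 10
10^2 = (10^1)^2 = 10^2 = 100
10^4 = (10^2)^2 = 100^2 = 10000
10^8 = (10^4)^2 = 10000^2 = 100000000
10^16 = (10^8)^2 = 100000000^2 = 10000000000000000
10^17 = 10 * 10^16 = 10 * 10000000000000000 = 100000000000000000
10^34 = (10^17)^2 = 100000000000000000^2 = 10000000000000000000000000000000000
10^35 = 10 * 10^34 = 10 * 10000000000000000000000000000000000 = 100000000000000000000000000000000000

Result: 100000000000000000000000000000000000
Multiplications needed: 7 (7 lines after 10^1)

10^35 = 100000000000000000000000000000000000. Using exponentiation by squaring, this requires 7 multiplications. The key idea: if the exponent is even, square the half-power; if odd, multiply by the base once.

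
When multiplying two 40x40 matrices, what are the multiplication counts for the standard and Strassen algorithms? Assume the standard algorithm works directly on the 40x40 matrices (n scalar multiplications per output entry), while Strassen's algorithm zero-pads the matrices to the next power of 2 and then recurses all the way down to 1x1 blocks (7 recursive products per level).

Matrix multiplication for 40x40 matrices:

Strassen's algorithm requires power-of-2 dimensions. Pad 40x40 to 64x64 (next power of 2).

Standard algorithm: 40^3 = 64000 multiplications
Strassen's algorithm: 7^(log2(64)) = 7^6 = 117649 multiplications
Difference: 64000 - 117649 = -53649 (Strassen uses MORE here due to padding overhead — for small or just-over-power-of-2 n, padding can outweigh the per-level savings)

Standard: 64000 multiplications (40^3). Strassen: 117649 multiplications (7^6, after padding to 64x64). Strassen reduces 8 recursive multiplications to 7 at each level.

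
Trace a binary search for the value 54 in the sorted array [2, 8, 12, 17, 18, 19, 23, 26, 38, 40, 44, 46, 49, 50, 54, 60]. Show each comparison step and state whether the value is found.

Binary search for 54 in [2, 8, 12, 17, 18, 19, 23, 26, 38, 40, 44, 46, 49, 50, 54, 60]:

lo=0, hi=15, mid=7, arr[mid]=26 -> 26 < 54, search right half
lo=8, hi=15, mid=11, arr[mid]=46 -> 46 < 54, search right half
lo=12, hi=15, mid=13, arr[mid]=50 -> 50 < 54, search right half
lo=14, hi=15, mid=14, arr[mid]=54 -> Found target at index 14!

Binary search finds 54 at index 14 after 4 comparisons. The search repeatedly halves the search space by comparing with the middle element.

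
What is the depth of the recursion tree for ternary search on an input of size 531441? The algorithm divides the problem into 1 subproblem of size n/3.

For divide and conquer with division factor 3:

Problem sizes at each level:
Level 0: 531441
Level 1: 177147
Level 2: 59049
Level 3: 19683
Level 4: 6561
Level 5: 2187
Level 6: 729
Level 7: 243
Level 8: 81
Level 9: 27
Level 10: 9
Level 11: 3
Level 12: 1

The root is level 0 and the size-1 base case is level 12 (the tree spans levels 0 through 12, i.e. 13 levels counting the root), so the depth is the number of divisions: log_3(531441) = 12

The recursion tree depth is log_3(531441) = 12. At each level, the problem size is divided by 3, so it takes 12 divisions to reduce to a base case of size 1. The algorithm makes 1 recursive call at each level.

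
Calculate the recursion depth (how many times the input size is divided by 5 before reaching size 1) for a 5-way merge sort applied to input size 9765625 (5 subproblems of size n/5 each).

For divide and conquer with division factor 5:

Problem sizes at each level:
Level 0: 9765625
Level 1: 1953125
Level 2: 390625
Level 3: 78125
Level 4: 15625
Level 5: 3125
Level 6: 625
Level 7: 125
Level 8: 25
Level 9: 5
Level 10: 1

The root is level 0 and the size-1 base case is level 10 (the tree spans levels 0 through 10, i.e. 11 levels counting the root), so the depth is the number of divisions: log_5(9765625) = 10

The recursion tree depth is log_5(9765625) = 10. At each level, the problem size is divided by 5, so it takes 10 divisions to reduce to a base case of size 1. The algorithm makes 5 recursive calls at each level.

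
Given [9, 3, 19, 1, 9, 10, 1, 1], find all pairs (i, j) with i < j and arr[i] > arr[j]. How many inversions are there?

Finding inversions in [9, 3, 19, 1, 9, 10, 1, 1]:

(0, 1): arr[0]=9 > arr[1]=3
(0, 3): arr[0]=9 > arr[3]=1
(0, 6): arr[0]=9 > arr[6]=1
(0, 7): arr[0]=9 > arr[7]=1
(1, 3): arr[1]=3 > arr[3]=1
(1, 6): arr[1]=3 > arr[6]=1
(1, 7): arr[1]=3 > arr[7]=1
(2, 3): arr[2]=19 > arr[3]=1
(2, 4): arr[2]=19 > arr[4]=9
(2, 5): arr[2]=19 > arr[5]=10
(2, 6): arr[2]=19 > arr[6]=1
(2, 7): arr[2]=19 > arr[7]=1
(4, 6): arr[4]=9 > arr[6]=1
(4, 7): arr[4]=9 > arr[7]=1
(5, 6): arr[5]=10 > arr[6]=1
(5, 7): arr[5]=10 > arr[7]=1

Total inversions: 16

The array has 16 inversion(s): (0,1), (0,3), (0,6), (0,7), (1,3), (1,6), (1,7), (2,3), (2,4), (2,5), (2,6), (2,7), (4,6), (4,7), (5,6), (5,7). Each pair (i,j) satisfies i < j and arr[i] > arr[j].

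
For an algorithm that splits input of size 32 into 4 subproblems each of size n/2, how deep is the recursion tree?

For divide and conquer with division factor 2:

Problem sizes at each level:
Level 0: 32
Level 1: 16
Level 2: 8
Level 3: 4
Level 4: 2
Level 5: 1

The root is level 0 and the size-1 base case is level 5 (the tree spans levels 0 through 5, i.e. 6 levels counting the root), so the depth is the number of divisions: log_2(32) = 5

The recursion tree depth is log_2(32) = 5. At each level, the problem size is divided by 2, so it takes 5 divisions to reduce to a base case of size 1. The algorithm makes 4 recursive calls at each level.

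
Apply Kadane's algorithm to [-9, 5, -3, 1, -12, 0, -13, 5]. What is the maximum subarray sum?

Using Kadane's algorithm on [-9, 5, -3, 1, -12, 0, -13, 5]:

Scanning through the array:
Position 1 (value 5): max_ending_here = 5, max_so_far = 5
Position 2 (value -3): max_ending_here = 2, max_so_far = 5
Position 3 (value 1): max_ending_here = 3, max_so_far = 5
Position 4 (value -12): max_ending_here = -9, max_so_far = 5
Position 5 (value 0): max_ending_here = 0, max_so_far = 5
Position 6 (value -13): max_ending_here = -13, max_so_far = 5
Position 7 (value 5): max_ending_here = 5, max_so_far = 5

Maximum subarray: [5]
Maximum sum: 5

The maximum subarray is [5] with sum 5. This subarray runs from index 1 to index 1.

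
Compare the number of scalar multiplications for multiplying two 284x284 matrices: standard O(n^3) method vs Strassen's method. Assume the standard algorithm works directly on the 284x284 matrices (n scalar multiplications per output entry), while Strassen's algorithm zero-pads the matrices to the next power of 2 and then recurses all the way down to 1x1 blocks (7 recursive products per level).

Matrix multiplication for 284x284 matrices:

Strassen's algorithm requires power-of-2 dimensions. Pad 284x284 to 512x512 (next power of 2).

Standard algorithm: 284^3 = 22906304 multiplications
Strassen's algorithm: 7^(log2(512)) = 7^9 = 40353607 multiplications
Difference: 22906304 - 40353607 = -17447303 (Strassen uses MORE here due to padding overhead — for small or just-over-power-of-2 n, padding can outweigh the per-level savings)

Standard: 22906304 multiplications (284^3). Strassen: 40353607 multiplications (7^9, after padding to 512x512). Strassen reduces 8 recursive multiplications to 7 at each level.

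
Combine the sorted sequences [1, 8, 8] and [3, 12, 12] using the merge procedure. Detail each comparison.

Merging process:

Compare 1 vs 3: take 1 from left. Merged: [1]
Compare 8 vs 3: take 3 from right. Merged: [1, 3]
Compare 8 vs 12: take 8 from left. Merged: [1, 3, 8]
Compare 8 vs 12: take 8 from left. Merged: [1, 3, 8, 8]
Append remaining from right: [12, 12]. Merged: [1, 3, 8, 8, 12, 12]

Final merged array: [1, 3, 8, 8, 12, 12]
Total comparisons: 4

The merged array is [1, 3, 8, 8, 12, 12], requiring 4 comparisons. The merge step runs in O(n) time where n is the total number of elements.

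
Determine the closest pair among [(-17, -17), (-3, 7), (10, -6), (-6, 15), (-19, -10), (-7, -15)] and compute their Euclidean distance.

Computing all pairwise distances among 6 points:

d((-17, -17), (-3, 7)) = 27.7849
d((-17, -17), (10, -6)) = 29.1548
d((-17, -17), (-6, 15)) = 33.8378
d((-17, -17), (-19, -10)) = 7.2801 <-- minimum
d((-17, -17), (-7, -15)) = 10.198
d((-3, 7), (10, -6)) = 18.3848
d((-3, 7), (-6, 15)) = 8.544
d((-3, 7), (-19, -10)) = 23.3452
d((-3, 7), (-7, -15)) = 22.3607
d((10, -6), (-6, 15)) = 26.4008
d((10, -6), (-19, -10)) = 29.2746
d((10, -6), (-7, -15)) = 19.2354
d((-6, 15), (-19, -10)) = 28.178
d((-6, 15), (-7, -15)) = 30.0167
d((-19, -10), (-7, -15)) = 13.0

Closest pair: (-17, -17) and (-19, -10) with distance 7.2801

The closest pair is (-17, -17) and (-19, -10) with Euclidean distance 7.2801. For 6 points, brute-force pairwise comparison is shown above. For large n, the divide-and-conquer algorithm (sort by x, recurse on halves, check the dividing strip) achieves O(n log n).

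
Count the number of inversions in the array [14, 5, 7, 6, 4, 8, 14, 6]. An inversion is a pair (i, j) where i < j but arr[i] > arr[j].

Finding inversions in [14, 5, 7, 6, 4, 8, 14, 6]:

(0, 1): arr[0]=14 > arr[1]=5
(0, 2): arr[0]=14 > arr[2]=7
(0, 3): arr[0]=14 > arr[3]=6
(0, 4): arr[0]=14 > arr[4]=4
(0, 5): arr[0]=14 > arr[5]=8
(0, 7): arr[0]=14 > arr[7]=6
(1, 4): arr[1]=5 > arr[4]=4
(2, 3): arr[2]=7 > arr[3]=6
(2, 4): arr[2]=7 > arr[4]=4
(2, 7): arr[2]=7 > arr[7]=6
(3, 4): arr[3]=6 > arr[4]=4
(5, 7): arr[5]=8 > arr[7]=6
(6, 7): arr[6]=14 > arr[7]=6

Total inversions: 13

The array has 13 inversion(s): (0,1), (0,2), (0,3), (0,4), (0,5), (0,7), (1,4), (2,3), (2,4), (2,7), (3,4), (5,7), (6,7). Each pair (i,j) satisfies i < j and arr[i] > arr[j].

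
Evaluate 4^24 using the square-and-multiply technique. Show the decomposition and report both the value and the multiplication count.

Computing 4^24 by squaring (build up from 4^1; each line after the first costs one multiplication):

4^1 = 4
4^2 = (4^1)^2 = 4^2 = 16
4^3 = 4 * 4^2 = 4 * 16 = 64
4^6 = (4^3)^2 = 64^2 = 4096
4^12 = (4^6)^2 = 4096^2 = 16777216
4^24 = (4^12)^2 = 16777216^2 = 281474976710656

Result: 281474976710656
Multiplications needed: 5 (5 lines after 4^1)

4^24 = 281474976710656. Using exponentiation by squaring, this requires 5 multiplications. The key idea: if the exponent is even, square the half-power; if odd, multiply by the base once.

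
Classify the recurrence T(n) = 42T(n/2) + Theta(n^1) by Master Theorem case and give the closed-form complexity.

Master Theorem for T(n) = 42T(n/2) + O(n^1):

a = 42, b = 2, c = 1
log_b(a) = log_2(42) = 5.3923

Case 1: c = 1 < log_2(42) = 5.3923
T(n) = O(n^(log_2 42))

For T(n) = 42T(n/2) + O(n^1): log_2(42) = 5.3923. This is Case 1 of the Master Theorem (c < log_b(a), work dominated by leaves), giving O(n^(log_2 42)).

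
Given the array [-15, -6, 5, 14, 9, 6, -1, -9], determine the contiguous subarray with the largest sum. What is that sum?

Using Kadane's algorithm on [-15, -6, 5, 14, 9, 6, -1, -9]:

Scanning through the array:
Position 1 (value -6): max_ending_here = -6, max_so_far = -6
Position 2 (value 5): max_ending_here = 5, max_so_far = 5
Position 3 (value 14): max_ending_here = 19, max_so_far = 19
Position 4 (value 9): max_ending_here = 28, max_so_far = 28
Position 5 (value 6): max_ending_here = 34, max_so_far = 34
Position 6 (value -1): max_ending_here = 33, max_so_far = 34
Position 7 (value -9): max_ending_here = 24, max_so_far = 34

Maximum subarray: [5, 14, 9, 6]
Maximum sum: 34

The maximum subarray is [5, 14, 9, 6] with sum 34. This subarray runs from index 2 to index 5.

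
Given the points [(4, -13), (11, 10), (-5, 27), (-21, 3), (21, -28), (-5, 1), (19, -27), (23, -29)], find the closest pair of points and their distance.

Computing all pairwise distances among 8 points:

d((4, -13), (11, 10)) = 24.0416
d((4, -13), (-5, 27)) = 41.0
d((4, -13), (-21, 3)) = 29.6816
d((4, -13), (21, -28)) = 22.6716
d((4, -13), (-5, 1)) = 16.6433
d((4, -13), (19, -27)) = 20.5183
d((4, -13), (23, -29)) = 24.8395
d((11, 10), (-5, 27)) = 23.3452
d((11, 10), (-21, 3)) = 32.7567
d((11, 10), (21, -28)) = 39.2938
d((11, 10), (-5, 1)) = 18.3576
d((11, 10), (19, -27)) = 37.855
d((11, 10), (23, -29)) = 40.8044
d((-5, 27), (-21, 3)) = 28.8444
d((-5, 27), (21, -28)) = 60.8358
d((-5, 27), (-5, 1)) = 26.0
d((-5, 27), (19, -27)) = 59.0931
d((-5, 27), (23, -29)) = 62.6099
d((-21, 3), (21, -28)) = 52.2015
d((-21, 3), (-5, 1)) = 16.1245
d((-21, 3), (19, -27)) = 50.0
d((-21, 3), (23, -29)) = 54.4059
d((21, -28), (-5, 1)) = 38.9487
d((21, -28), (19, -27)) = 2.2361 <-- minimum
d((21, -28), (23, -29)) = 2.2361 <-- minimum
d((-5, 1), (19, -27)) = 36.8782
d((-5, 1), (23, -29)) = 41.0366
d((19, -27), (23, -29)) = 4.4721

Minimum distance: 2.2361 (tie among 2 pairs: (21, -28) and (19, -27); (21, -28) and (23, -29))

The minimum Euclidean distance is 2.2361. There is a tie: 2 pairs achieve this minimum — (21, -28) and (19, -27); (21, -28) and (23, -29). Any of these is a valid closest pair. For 8 points, brute-force pairwise comparison is shown above. For large n, the divide-and-conquer algorithm (sort by x, recurse on halves, check the dividing strip) achieves O(n log n).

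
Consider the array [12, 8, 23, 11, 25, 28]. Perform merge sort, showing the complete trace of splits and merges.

Merge sort trace:

Split: [12, 8, 23, 11, 25, 28] -> [12, 8, 23] and [11, 25, 28]
  Split: [12, 8, 23] -> [12] and [8, 23]
    Split: [8, 23] -> [8] and [23]
    Merge: [8] + [23] -> [8, 23]
  Merge: [12] + [8, 23] -> [8, 12, 23]
  Split: [11, 25, 28] -> [11] and [25, 28]
    Split: [25, 28] -> [25] and [28]
    Merge: [25] + [28] -> [25, 28]
  Merge: [11] + [25, 28] -> [11, 25, 28]
Merge: [8, 12, 23] + [11, 25, 28] -> [8, 11, 12, 23, 25, 28]

Final sorted array: [8, 11, 12, 23, 25, 28]

The merge sort proceeds by recursively splitting the array and merging sorted halves.
After all merges, the sorted array is [8, 11, 12, 23, 25, 28].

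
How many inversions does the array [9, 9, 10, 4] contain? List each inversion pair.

Finding inversions in [9, 9, 10, 4]:

(0, 3): arr[0]=9 > arr[3]=4
(1, 3): arr[1]=9 > arr[3]=4
(2, 3): arr[2]=10 > arr[3]=4

Total inversions: 3

The array has 3 inversion(s): (0,3), (1,3), (2,3). Each pair (i,j) satisfies i < j and arr[i] > arr[j].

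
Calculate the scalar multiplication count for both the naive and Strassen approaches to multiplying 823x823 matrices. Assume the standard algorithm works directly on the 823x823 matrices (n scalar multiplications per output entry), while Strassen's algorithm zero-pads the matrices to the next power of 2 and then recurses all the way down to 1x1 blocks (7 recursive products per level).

Matrix multiplication for 823x823 matrices:

Strassen's algorithm requires power-of-2 dimensions. Pad 823x823 to 1024x1024 (next power of 2).

Standard algorithm: 823^3 = 557441767 multiplications
Strassen's algorithm: 7^(log2(1024)) = 7^10 = 282475249 multiplications
Savings: 557441767 - 282475249 = 274966518 multiplications

Standard: 557441767 multiplications (823^3). Strassen: 282475249 multiplications (7^10, after padding to 1024x1024). Strassen reduces 8 recursive multiplications to 7 at each level.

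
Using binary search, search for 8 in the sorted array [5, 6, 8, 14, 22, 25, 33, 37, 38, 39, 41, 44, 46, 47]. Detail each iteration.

Binary search for 8 in [5, 6, 8, 14, 22, 25, 33, 37, 38, 39, 41, 44, 46, 47]:

lo=0, hi=13, mid=6, arr[mid]=33 -> 33 > 8, search left half
lo=0, hi=5, mid=2, arr[mid]=8 -> Found target at index 2!

Binary search finds 8 at index 2 after 2 comparisons. The search repeatedly halves the search space by comparing with the middle element.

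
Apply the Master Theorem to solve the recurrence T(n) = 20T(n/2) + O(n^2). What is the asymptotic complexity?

Master Theorem for T(n) = 20T(n/2) + O(n^2):

a = 20, b = 2, c = 2
log_b(a) = log_2(20) = 4.3219

Case 1: c = 2 < log_2(20) = 4.3219
T(n) = O(n^(log_2 20))

For T(n) = 20T(n/2) + O(n^2): log_2(20) = 4.3219. This is Case 1 of the Master Theorem (c < log_b(a), work dominated by leaves), giving O(n^(log_2 20)).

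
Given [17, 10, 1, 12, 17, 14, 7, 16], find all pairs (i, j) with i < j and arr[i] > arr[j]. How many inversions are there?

Finding inversions in [17, 10, 1, 12, 17, 14, 7, 16]:

(0, 1): arr[0]=17 > arr[1]=10
(0, 2): arr[0]=17 > arr[2]=1
(0, 3): arr[0]=17 > arr[3]=12
(0, 5): arr[0]=17 > arr[5]=14
(0, 6): arr[0]=17 > arr[6]=7
(0, 7): arr[0]=17 > arr[7]=16
(1, 2): arr[1]=10 > arr[2]=1
(1, 6): arr[1]=10 > arr[6]=7
(3, 6): arr[3]=12 > arr[6]=7
(4, 5): arr[4]=17 > arr[5]=14
(4, 6): arr[4]=17 > arr[6]=7
(4, 7): arr[4]=17 > arr[7]=16
(5, 6): arr[5]=14 > arr[6]=7

Total inversions: 13

The array has 13 inversion(s): (0,1), (0,2), (0,3), (0,5), (0,6), (0,7), (1,2), (1,6), (3,6), (4,5), (4,6), (4,7), (5,6). Each pair (i,j) satisfies i < j and arr[i] > arr[j].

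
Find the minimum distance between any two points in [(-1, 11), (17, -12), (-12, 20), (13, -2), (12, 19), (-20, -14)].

Computing all pairwise distances among 6 points:

d((-1, 11), (17, -12)) = 29.2062
d((-1, 11), (-12, 20)) = 14.2127
d((-1, 11), (13, -2)) = 19.105
d((-1, 11), (12, 19)) = 15.2643
d((-1, 11), (-20, -14)) = 31.4006
d((17, -12), (-12, 20)) = 43.1856
d((17, -12), (13, -2)) = 10.7703 <-- minimum
d((17, -12), (12, 19)) = 31.4006
d((17, -12), (-20, -14)) = 37.054
d((-12, 20), (13, -2)) = 33.3017
d((-12, 20), (12, 19)) = 24.0208
d((-12, 20), (-20, -14)) = 34.9285
d((13, -2), (12, 19)) = 21.0238
d((13, -2), (-20, -14)) = 35.1141
d((12, 19), (-20, -14)) = 45.9674

Closest pair: (17, -12) and (13, -2) with distance 10.7703

The closest pair is (17, -12) and (13, -2) with Euclidean distance 10.7703. For 6 points, brute-force pairwise comparison is shown above. For large n, the divide-and-conquer algorithm (sort by x, recurse on halves, check the dividing strip) achieves O(n log n).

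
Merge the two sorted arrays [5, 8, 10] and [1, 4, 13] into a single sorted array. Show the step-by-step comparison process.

Merging process:

Compare 5 vs 1: take 1 from right. Merged: [1]
Compare 5 vs 4: take 4 from right. Merged: [1, 4]
Compare 5 vs 13: take 5 from left. Merged: [1, 4, 5]
Compare 8 vs 13: take 8 from left. Merged: [1, 4, 5, 8]
Compare 10 vs 13: take 10 from left. Merged: [1, 4, 5, 8, 10]
Append remaining from right: [13]. Merged: [1, 4, 5, 8, 10, 13]

Final merged array: [1, 4, 5, 8, 10, 13]
Total comparisons: 5

The merged array is [1, 4, 5, 8, 10, 13], requiring 5 comparisons. The merge step runs in O(n) time where n is the total number of elements.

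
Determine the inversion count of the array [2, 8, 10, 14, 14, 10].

Finding inversions in [2, 8, 10, 14, 14, 10]:

(3, 5): arr[3]=14 > arr[5]=10
(4, 5): arr[4]=14 > arr[5]=10

Total inversions: 2

The array has 2 inversion(s): (3,5), (4,5). Each pair (i,j) satisfies i < j and arr[i] > arr[j].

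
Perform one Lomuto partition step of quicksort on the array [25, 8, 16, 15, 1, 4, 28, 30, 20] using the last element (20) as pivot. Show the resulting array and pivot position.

Lomuto partition with pivot = 20:

Initial array: [25, 8, 16, 15, 1, 4, 28, 30, 20]

arr[0]=25 > 20: no swap
arr[1]=8 <= 20: swap with position 0, array becomes [8, 25, 16, 15, 1, 4, 28, 30, 20]
arr[2]=16 <= 20: swap with position 1, array becomes [8, 16, 25, 15, 1, 4, 28, 30, 20]
arr[3]=15 <= 20: swap with position 2, array becomes [8, 16, 15, 25, 1, 4, 28, 30, 20]
arr[4]=1 <= 20: swap with position 3, array becomes [8, 16, 15, 1, 25, 4, 28, 30, 20]
arr[5]=4 <= 20: swap with position 4, array becomes [8, 16, 15, 1, 4, 25, 28, 30, 20]
arr[6]=28 > 20: no swap
arr[7]=30 > 20: no swap

Place pivot at position 5: [8, 16, 15, 1, 4, 20, 28, 30, 25]
Pivot position: 5

After partitioning with pivot 20, the array becomes [8, 16, 15, 1, 4, 20, 28, 30, 25]. The pivot is placed at index 5. All elements to the left of the pivot are <= 20, and all elements to the right are > 20.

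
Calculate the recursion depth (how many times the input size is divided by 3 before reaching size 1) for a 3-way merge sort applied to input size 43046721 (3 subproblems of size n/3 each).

For divide and conquer with division factor 3:

Problem sizes at each level:
Level 0: 43046721
Level 1: 14348907
Level 2: 4782969
Level 3: 1594323
Level 4: 531441
Level 5: 177147
Level 6: 59049
Level 7: 19683
Level 8: 6561
Level 9: 2187
Level 10: 729
Level 11: 243
Level 12: 81
Level 13: 27
Level 14: 9
Level 15: 3
Level 16: 1

The root is level 0 and the size-1 base case is level 16 (the tree spans levels 0 through 16, i.e. 17 levels counting the root), so the depth is the number of divisions: log_3(43046721) = 16

The recursion tree depth is log_3(43046721) = 16. At each level, the problem size is divided by 3, so it takes 16 divisions to reduce to a base case of size 1. The algorithm makes 3 recursive calls at each level.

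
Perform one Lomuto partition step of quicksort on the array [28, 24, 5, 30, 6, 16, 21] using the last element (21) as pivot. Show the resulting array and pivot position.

Lomuto partition with pivot = 21:

Initial array: [28, 24, 5, 30, 6, 16, 21]

arr[0]=28 > 21: no swap
arr[1]=24 > 21: no swap
arr[2]=5 <= 21: swap with position 0, array becomes [5, 24, 28, 30, 6, 16, 21]
arr[3]=30 > 21: no swap
arr[4]=6 <= 21: swap with position 1, array becomes [5, 6, 28, 30, 24, 16, 21]
arr[5]=16 <= 21: swap with position 2, array becomes [5, 6, 16, 30, 24, 28, 21]

Place pivot at position 3: [5, 6, 16, 21, 24, 28, 30]
Pivot position: 3

After partitioning with pivot 21, the array becomes [5, 6, 16, 21, 24, 28, 30]. The pivot is placed at index 3. All elements to the left of the pivot are <= 21, and all elements to the right are > 21.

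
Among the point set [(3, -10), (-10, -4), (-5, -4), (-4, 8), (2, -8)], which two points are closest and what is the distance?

Computing all pairwise distances among 5 points:

d((3, -10), (-10, -4)) = 14.3178
d((3, -10), (-5, -4)) = 10.0
d((3, -10), (-4, 8)) = 19.3132
d((3, -10), (2, -8)) = 2.2361 <-- minimum
d((-10, -4), (-5, -4)) = 5.0
d((-10, -4), (-4, 8)) = 13.4164
d((-10, -4), (2, -8)) = 12.6491
d((-5, -4), (-4, 8)) = 12.0416
d((-5, -4), (2, -8)) = 8.0623
d((-4, 8), (2, -8)) = 17.088

Closest pair: (3, -10) and (2, -8) with distance 2.2361

The closest pair is (3, -10) and (2, -8) with Euclidean distance 2.2361. For 5 points, brute-force pairwise comparison is shown above. For large n, the divide-and-conquer algorithm (sort by x, recurse on halves, check the dividing strip) achieves O(n log n).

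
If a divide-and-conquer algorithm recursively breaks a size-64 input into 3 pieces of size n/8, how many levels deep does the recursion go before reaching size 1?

For divide and conquer with division factor 8:

Problem sizes at each level:
Level 0: 64
Level 1: 8
Level 2: 1

The root is level 0 and the size-1 base case is level 2 (the tree spans levels 0 through 2, i.e. 3 levels counting the root), so the depth is the number of divisions: log_8(64) = 2

The recursion tree depth is log_8(64) = 2. At each level, the problem size is divided by 8, so it takes 2 divisions to reduce to a base case of size 1. The algorithm makes 3 recursive calls at each level.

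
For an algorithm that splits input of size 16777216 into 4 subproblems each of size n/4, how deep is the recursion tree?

For divide and conquer with division factor 4:

Problem sizes at each level:
Level 0: 16777216
Level 1: 4194304
Level 2: 1048576
Level 3: 262144
Level 4: 65536
Level 5: 16384
Level 6: 4096
Level 7: 1024
Level 8: 256
Level 9: 64
Level 10: 16
Level 11: 4
Level 12: 1

The root is level 0 and the size-1 base case is level 12 (the tree spans levels 0 through 12, i.e. 13 levels counting the root), so the depth is the number of divisions: log_4(16777216) = 12

The recursion tree depth is log_4(16777216) = 12. At each level, the problem size is divided by 4, so it takes 12 divisions to reduce to a base case of size 1. The algorithm makes 4 recursive calls at each level.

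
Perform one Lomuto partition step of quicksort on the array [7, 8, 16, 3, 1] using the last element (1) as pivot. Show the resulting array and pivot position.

Lomuto partition with pivot = 1:

Initial array: [7, 8, 16, 3, 1]

arr[0]=7 > 1: no swap
arr[1]=8 > 1: no swap
arr[2]=16 > 1: no swap
arr[3]=3 > 1: no swap

Place pivot at position 0: [1, 8, 16, 3, 7]
Pivot position: 0

After partitioning with pivot 1, the array becomes [1, 8, 16, 3, 7]. The pivot is placed at index 0. All elements to the left of the pivot are <= 1, and all elements to the right are > 1.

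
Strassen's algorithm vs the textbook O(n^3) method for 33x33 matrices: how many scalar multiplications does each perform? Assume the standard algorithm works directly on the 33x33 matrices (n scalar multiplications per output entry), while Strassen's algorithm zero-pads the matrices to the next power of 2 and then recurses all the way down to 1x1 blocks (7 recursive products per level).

Matrix multiplication for 33x33 matrices:

Strassen's algorithm requires power-of-2 dimensions. Pad 33x33 to 64x64 (next power of 2).

Standard algorithm: 33^3 = 35937 multiplications
Strassen's algorithm: 7^(log2(64)) = 7^6 = 117649 multiplications
Difference: 35937 - 117649 = -81712 (Strassen uses MORE here due to padding overhead — for small or just-over-power-of-2 n, padding can outweigh the per-level savings)

Standard: 35937 multiplications (33^3). Strassen: 117649 multiplications (7^6, after padding to 64x64). Strassen reduces 8 recursive multiplications to 7 at each level.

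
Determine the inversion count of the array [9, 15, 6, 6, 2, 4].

Finding inversions in [9, 15, 6, 6, 2, 4]:

(0, 2): arr[0]=9 > arr[2]=6
(0, 3): arr[0]=9 > arr[3]=6
(0, 4): arr[0]=9 > arr[4]=2
(0, 5): arr[0]=9 > arr[5]=4
(1, 2): arr[1]=15 > arr[2]=6
(1, 3): arr[1]=15 > arr[3]=6
(1, 4): arr[1]=15 > arr[4]=2
(1, 5): arr[1]=15 > arr[5]=4
(2, 4): arr[2]=6 > arr[4]=2
(2, 5): arr[2]=6 > arr[5]=4
(3, 4): arr[3]=6 > arr[4]=2
(3, 5): arr[3]=6 > arr[5]=4

Total inversions: 12

The array has 12 inversion(s): (0,2), (0,3), (0,4), (0,5), (1,2), (1,3), (1,4), (1,5), (2,4), (2,5), (3,4), (3,5). Each pair (i,j) satisfies i < j and arr[i] > arr[j].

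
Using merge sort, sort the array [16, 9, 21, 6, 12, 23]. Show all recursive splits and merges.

Merge sort trace:

Split: [16, 9, 21, 6, 12, 23] -> [16, 9, 21] and [6, 12, 23]
  Split: [16, 9, 21] -> [16] and [9, 21]
    Split: [9, 21] -> [9] and [21]
    Merge: [9] + [21] -> [9, 21]
  Merge: [16] + [9, 21] -> [9, 16, 21]
  Split: [6, 12, 23] -> [6] and [12, 23]
    Split: [12, 23] -> [12] and [23]
    Merge: [12] + [23] -> [12, 23]
  Merge: [6] + [12, 23] -> [6, 12, 23]
Merge: [9, 16, 21] + [6, 12, 23] -> [6, 9, 12, 16, 21, 23]

Final sorted array: [6, 9, 12, 16, 21, 23]

The merge sort proceeds by recursively splitting the array and merging sorted halves.
After all merges, the sorted array is [6, 9, 12, 16, 21, 23].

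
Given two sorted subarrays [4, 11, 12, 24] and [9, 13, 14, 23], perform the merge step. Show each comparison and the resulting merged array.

Merging process:

Compare 4 vs 9: take 4 from left. Merged: [4]
Compare 11 vs 9: take 9 from right. Merged: [4, 9]
Compare 11 vs 13: take 11 from left. Merged: [4, 9, 11]
Compare 12 vs 13: take 12 from left. Merged: [4, 9, 11, 12]
Compare 24 vs 13: take 13 from right. Merged: [4, 9, 11, 12, 13]
Compare 24 vs 14: take 14 from right. Merged: [4, 9, 11, 12, 13, 14]
Compare 24 vs 23: take 23 from right. Merged: [4, 9, 11, 12, 13, 14, 23]
Append remaining from left: [24]. Merged: [4, 9, 11, 12, 13, 14, 23, 24]

Final merged array: [4, 9, 11, 12, 13, 14, 23, 24]
Total comparisons: 7

The merged array is [4, 9, 11, 12, 13, 14, 23, 24], requiring 7 comparisons. The merge step runs in O(n) time where n is the total number of elements.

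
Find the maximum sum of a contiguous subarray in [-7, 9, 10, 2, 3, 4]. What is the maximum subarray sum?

Using Kadane's algorithm on [-7, 9, 10, 2, 3, 4]:

Scanning through the array:
Position 1 (value 9): max_ending_here = 9, max_so_far = 9
Position 2 (value 10): max_ending_here = 19, max_so_far = 19
Position 3 (value 2): max_ending_here = 21, max_so_far = 21
Position 4 (value 3): max_ending_here = 24, max_so_far = 24
Position 5 (value 4): max_ending_here = 28, max_so_far = 28

Maximum subarray: [9, 10, 2, 3, 4]
Maximum sum: 28

The maximum subarray is [9, 10, 2, 3, 4] with sum 28. This subarray runs from index 1 to index 5.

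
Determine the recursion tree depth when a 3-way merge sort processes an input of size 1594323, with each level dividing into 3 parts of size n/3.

For divide and conquer with division factor 3:

Problem sizes at each level:
Level 0: 1594323
Level 1: 531441
Level 2: 177147
Level 3: 59049
Level 4: 19683
Level 5: 6561
Level 6: 2187
Level 7: 729
Level 8: 243
Level 9: 81
Level 10: 27
Level 11: 9
Level 12: 3
Level 13: 1

The root is level 0 and the size-1 base case is level 13 (the tree spans levels 0 through 13, i.e. 14 levels counting the root), so the depth is the number of divisions: log_3(1594323) = 13

The recursion tree depth is log_3(1594323) = 13. At each level, the problem size is divided by 3, so it takes 13 divisions to reduce to a base case of size 1. The algorithm makes 3 recursive calls at each level.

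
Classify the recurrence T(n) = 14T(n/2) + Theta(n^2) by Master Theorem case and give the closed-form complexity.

Master Theorem for T(n) = 14T(n/2) + O(n^2):

a = 14, b = 2, c = 2
log_b(a) = log_2(14) = 3.8074

Case 1: c = 2 < log_2(14) = 3.8074
T(n) = O(n^(log_2 14))

For T(n) = 14T(n/2) + O(n^2): log_2(14) = 3.8074. This is Case 1 of the Master Theorem (c < log_b(a), work dominated by leaves), giving O(n^(log_2 14)).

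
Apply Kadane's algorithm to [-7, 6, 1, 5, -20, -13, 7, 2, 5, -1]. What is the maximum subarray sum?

Using Kadane's algorithm on [-7, 6, 1, 5, -20, -13, 7, 2, 5, -1]:

Scanning through the array:
Position 1 (value 6): max_ending_here = 6, max_so_far = 6
Position 2 (value 1): max_ending_here = 7, max_so_far = 7
Position 3 (value 5): max_ending_here = 12, max_so_far = 12
Position 4 (value -20): max_ending_here = -8, max_so_far = 12
Position 5 (value -13): max_ending_here = -13, max_so_far = 12
Position 6 (value 7): max_ending_here = 7, max_so_far = 12
Position 7 (value 2): max_ending_here = 9, max_so_far = 12
Position 8 (value 5): max_ending_here = 14, max_so_far = 14
Position 9 (value -1): max_ending_here = 13, max_so_far = 14

Maximum subarray: [7, 2, 5]
Maximum sum: 14

The maximum subarray is [7, 2, 5] with sum 14. This subarray runs from index 6 to index 8.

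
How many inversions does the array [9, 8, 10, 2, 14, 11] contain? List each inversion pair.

Finding inversions in [9, 8, 10, 2, 14, 11]:

(0, 1): arr[0]=9 > arr[1]=8
(0, 3): arr[0]=9 > arr[3]=2
(1, 3): arr[1]=8 > arr[3]=2
(2, 3): arr[2]=10 > arr[3]=2
(4, 5): arr[4]=14 > arr[5]=11

Total inversions: 5

The array has 5 inversion(s): (0,1), (0,3), (1,3), (2,3), (4,5). Each pair (i,j) satisfies i < j and arr[i] > arr[j].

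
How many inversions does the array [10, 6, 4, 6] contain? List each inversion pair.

Finding inversions in [10, 6, 4, 6]:

(0, 1): arr[0]=10 > arr[1]=6
(0, 2): arr[0]=10 > arr[2]=4
(0, 3): arr[0]=10 > arr[3]=6
(1, 2): arr[1]=6 > arr[2]=4

Total inversions: 4

The array has 4 inversion(s): (0,1), (0,2), (0,3), (1,2). Each pair (i,j) satisfies i < j and arr[i] > arr[j].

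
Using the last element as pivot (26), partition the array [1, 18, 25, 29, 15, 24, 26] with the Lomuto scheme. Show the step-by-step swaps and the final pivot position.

Lomuto partition with pivot = 26:

Initial array: [1, 18, 25, 29, 15, 24, 26]

arr[0]=1 <= 26: swap with position 0, array becomes [1, 18, 25, 29, 15, 24, 26]
arr[1]=18 <= 26: swap with position 1, array becomes [1, 18, 25, 29, 15, 24, 26]
arr[2]=25 <= 26: swap with position 2, array becomes [1, 18, 25, 29, 15, 24, 26]
arr[3]=29 > 26: no swap
arr[4]=15 <= 26: swap with position 3, array becomes [1, 18, 25, 15, 29, 24, 26]
arr[5]=24 <= 26: swap with position 4, array becomes [1, 18, 25, 15, 24, 29, 26]

Place pivot at position 5: [1, 18, 25, 15, 24, 26, 29]
Pivot position: 5

After partitioning with pivot 26, the array becomes [1, 18, 25, 15, 24, 26, 29]. The pivot is placed at index 5. All elements to the left of the pivot are <= 26, and all elements to the right are > 26.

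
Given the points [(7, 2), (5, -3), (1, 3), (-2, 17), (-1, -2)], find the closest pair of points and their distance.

Computing all pairwise distances among 5 points:

d((7, 2), (5, -3)) = 5.3852 <-- minimum
d((7, 2), (1, 3)) = 6.0828
d((7, 2), (-2, 17)) = 17.4929
d((7, 2), (-1, -2)) = 8.9443
d((5, -3), (1, 3)) = 7.2111
d((5, -3), (-2, 17)) = 21.1896
d((5, -3), (-1, -2)) = 6.0828
d((1, 3), (-2, 17)) = 14.3178
d((1, 3), (-1, -2)) = 5.3852 <-- minimum
d((-2, 17), (-1, -2)) = 19.0263

Minimum distance: 5.3852 (tie among 2 pairs: (7, 2) and (5, -3); (1, 3) and (-1, -2))

The minimum Euclidean distance is 5.3852. There is a tie: 2 pairs achieve this minimum — (7, 2) and (5, -3); (1, 3) and (-1, -2). Any of these is a valid closest pair. For 5 points, brute-force pairwise comparison is shown above. For large n, the divide-and-conquer algorithm (sort by x, recurse on halves, check the dividing strip) achieves O(n log n).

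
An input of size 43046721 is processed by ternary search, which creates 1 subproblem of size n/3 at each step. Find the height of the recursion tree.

For divide and conquer with division factor 3:

Problem sizes at each level:
Level 0: 43046721
Level 1: 14348907
Level 2: 4782969
Level 3: 1594323
Level 4: 531441
Level 5: 177147
Level 6: 59049
Level 7: 19683
Level 8: 6561
Level 9: 2187
Level 10: 729
Level 11: 243
Level 12: 81
Level 13: 27
Level 14: 9
Level 15: 3
Level 16: 1

The root is level 0 and the size-1 base case is level 16 (the tree spans levels 0 through 16, i.e. 17 levels counting the root), so the depth is the number of divisions: log_3(43046721) = 16

The recursion tree depth is log_3(43046721) = 16. At each level, the problem size is divided by 3, so it takes 16 divisions to reduce to a base case of size 1. The algorithm makes 1 recursive call at each level.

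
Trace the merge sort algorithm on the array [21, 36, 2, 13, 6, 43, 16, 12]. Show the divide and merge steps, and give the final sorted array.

Merge sort trace:

Split: [21, 36, 2, 13, 6, 43, 16, 12] -> [21, 36, 2, 13] and [6, 43, 16, 12]
  Split: [21, 36, 2, 13] -> [21, 36] and [2, 13]
    Split: [21, 36] -> [21] and [36]
    Merge: [21] + [36] -> [21, 36]
    Split: [2, 13] -> [2] and [13]
    Merge: [2] + [13] -> [2, 13]
  Merge: [21, 36] + [2, 13] -> [2, 13, 21, 36]
  Split: [6, 43, 16, 12] -> [6, 43] and [16, 12]
    Split: [6, 43] -> [6] and [43]
    Merge: [6] + [43] -> [6, 43]
    Split: [16, 12] -> [16] and [12]
    Merge: [16] + [12] -> [12, 16]
  Merge: [6, 43] + [12, 16] -> [6, 12, 16, 43]
Merge: [2, 13, 21, 36] + [6, 12, 16, 43] -> [2, 6, 12, 13, 16, 21, 36, 43]

Final sorted array: [2, 6, 12, 13, 16, 21, 36, 43]

The merge sort proceeds by recursively splitting the array and merging sorted halves.
After all merges, the sorted array is [2, 6, 12, 13, 16, 21, 36, 43].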